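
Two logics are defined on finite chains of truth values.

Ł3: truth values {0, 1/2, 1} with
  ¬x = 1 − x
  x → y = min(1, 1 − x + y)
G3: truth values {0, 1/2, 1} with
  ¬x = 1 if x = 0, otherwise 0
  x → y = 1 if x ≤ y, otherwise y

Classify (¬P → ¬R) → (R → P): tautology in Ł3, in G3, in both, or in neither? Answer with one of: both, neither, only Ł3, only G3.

only Ł3

In Ł3: every assignment gives 1 — tautology.
In G3: at P = 1/2, R = 1 the value is 1/2 — not a tautology.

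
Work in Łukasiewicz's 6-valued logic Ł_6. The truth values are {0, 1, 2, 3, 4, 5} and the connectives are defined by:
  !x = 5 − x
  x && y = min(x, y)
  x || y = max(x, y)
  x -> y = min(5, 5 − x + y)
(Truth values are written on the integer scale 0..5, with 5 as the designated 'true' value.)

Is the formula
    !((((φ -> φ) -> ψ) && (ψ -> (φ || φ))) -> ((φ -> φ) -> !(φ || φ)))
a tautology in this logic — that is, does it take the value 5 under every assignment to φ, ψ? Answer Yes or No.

No

Counterexample: take φ = 0, ψ = 0.
φ -> φ = 0 -> 0 = 5
(φ -> φ) -> ψ = 5 -> 0 = 0
φ || φ = 0 || 0 = 0
ψ -> (φ || φ) = 0 -> 0 = 5
((φ -> φ) -> ψ) && (ψ -> (φ || φ)) = 0 && 5 = 0
φ -> φ = 0 -> 0 = 5
φ || φ = 0 || 0 = 0
!(φ || φ) = !0 = 5
(φ -> φ) -> !(φ || φ) = 5 -> 5 = 5
(((φ -> φ) -> ψ) && (ψ -> (φ || φ))) -> ((φ -> φ) -> !(φ || φ)) = 0 -> 5 = 5
!((((φ -> φ) -> ψ) && (ψ -> (φ || φ))) -> ((φ -> φ) -> !(φ || φ))) = !5 = 0
This gives 0 ≠ 5.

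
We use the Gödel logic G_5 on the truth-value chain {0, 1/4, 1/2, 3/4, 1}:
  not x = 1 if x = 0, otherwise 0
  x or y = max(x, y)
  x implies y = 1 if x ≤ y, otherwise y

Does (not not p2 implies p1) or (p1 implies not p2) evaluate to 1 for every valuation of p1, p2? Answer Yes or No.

Counterexample: take p1 = 1/4, p2 = 1/4.
not p2 = not 1/4 = 0
not not p2 = not 0 = 1
not not p2 implies p1 = 1 implies 1/4 = 1/4
not p2 = not 1/4 = 0
p1 implies not p2 = 1/4 implies 0 = 0
(not not p2 implies p1) or (p1 implies not p2) = 1/4 or 0 = 1/4
This gives 1/4 ≠ 1.

No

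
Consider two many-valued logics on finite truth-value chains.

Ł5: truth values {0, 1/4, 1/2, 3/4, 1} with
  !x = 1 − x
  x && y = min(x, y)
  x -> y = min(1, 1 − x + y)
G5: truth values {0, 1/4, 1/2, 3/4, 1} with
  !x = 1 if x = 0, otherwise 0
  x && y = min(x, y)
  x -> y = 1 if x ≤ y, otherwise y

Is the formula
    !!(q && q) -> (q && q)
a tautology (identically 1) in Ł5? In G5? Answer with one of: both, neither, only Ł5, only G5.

only Ł5

In Ł5: every assignment gives 1 — tautology.
In G5: at q = 1/4 the value is 1/4 — not a tautology.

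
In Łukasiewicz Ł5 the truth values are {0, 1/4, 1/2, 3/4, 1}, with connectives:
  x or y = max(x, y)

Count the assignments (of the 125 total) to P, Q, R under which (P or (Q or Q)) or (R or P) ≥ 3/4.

98

value 1: 61 assignments (counts)
value 3/4: 37 assignments (counts)
value 1/2: 19 assignments
value 1/4: 7 assignments
value 0: 1 assignment
So 98 of the 125 assignments meet the threshold.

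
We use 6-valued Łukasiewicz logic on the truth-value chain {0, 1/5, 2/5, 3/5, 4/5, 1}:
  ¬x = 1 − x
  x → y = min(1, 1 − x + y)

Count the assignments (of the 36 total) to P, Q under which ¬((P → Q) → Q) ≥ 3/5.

value 1: 1 assignment (counts)
value 4/5: 3 assignments (counts)
value 3/5: 5 assignments (counts)
value 2/5: 7 assignments
value 1/5: 9 assignments
value 0: 11 assignments
So 9 of the 36 assignments meet the threshold.

9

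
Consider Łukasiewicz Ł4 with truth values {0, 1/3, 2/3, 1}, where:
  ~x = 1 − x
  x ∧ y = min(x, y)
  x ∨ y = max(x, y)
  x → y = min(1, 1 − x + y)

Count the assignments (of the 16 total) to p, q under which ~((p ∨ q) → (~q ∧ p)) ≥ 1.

p = 0, q = 0 ↦ 0  <
p = 0, q = 1/3 ↦ 1/3  <
p = 0, q = 2/3 ↦ 2/3  <
p = 0, q = 1 ↦ 1  ≥
p = 1/3, q = 0 ↦ 0  <
p = 1/3, q = 1/3 ↦ 0  <
p = 1/3, q = 2/3 ↦ 1/3  <
p = 1/3, q = 1 ↦ 1  ≥
p = 2/3, q = 0 ↦ 0  <
p = 2/3, q = 1/3 ↦ 0  <
p = 2/3, q = 2/3 ↦ 1/3  <
p = 2/3, q = 1 ↦ 1  ≥
p = 1, q = 0 ↦ 0  <
p = 1, q = 1/3 ↦ 1/3  <
p = 1, q = 2/3 ↦ 2/3  <
p = 1, q = 1 ↦ 1  ≥
So 4 of the 16 assignments meet the threshold.

4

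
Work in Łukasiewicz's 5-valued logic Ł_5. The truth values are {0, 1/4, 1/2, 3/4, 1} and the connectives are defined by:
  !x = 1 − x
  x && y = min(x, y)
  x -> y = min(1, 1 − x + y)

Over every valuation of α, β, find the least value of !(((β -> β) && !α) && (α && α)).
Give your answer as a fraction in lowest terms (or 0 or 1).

1/2

Take α = 1/2, β = 0:
β -> β = 0 -> 0 = 1
!α = !1/2 = 1/2
(β -> β) && !α = 1 && 1/2 = 1/2
α && α = 1/2 && 1/2 = 1/2
((β -> β) && !α) && (α && α) = 1/2 && 1/2 = 1/2
!(((β -> β) && !α) && (α && α)) = !1/2 = 1/2
No assignment yields a value below 1/2, so this is the minimum.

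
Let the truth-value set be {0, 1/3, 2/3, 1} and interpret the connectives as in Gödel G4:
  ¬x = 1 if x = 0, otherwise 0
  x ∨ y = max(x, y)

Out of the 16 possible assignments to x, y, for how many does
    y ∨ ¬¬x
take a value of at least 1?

13

x = 0, y = 0 ↦ 0  <
x = 0, y = 1/3 ↦ 1/3  <
x = 0, y = 2/3 ↦ 2/3  <
x = 0, y = 1 ↦ 1  ≥
x = 1/3, y = 0 ↦ 1  ≥
x = 1/3, y = 1/3 ↦ 1  ≥
x = 1/3, y = 2/3 ↦ 1  ≥
x = 1/3, y = 1 ↦ 1  ≥
x = 2/3, y = 0 ↦ 1  ≥
x = 2/3, y = 1/3 ↦ 1  ≥
x = 2/3, y = 2/3 ↦ 1  ≥
x = 2/3, y = 1 ↦ 1  ≥
x = 1, y = 0 ↦ 1  ≥
x = 1, y = 1/3 ↦ 1  ≥
x = 1, y = 2/3 ↦ 1  ≥
x = 1, y = 1 ↦ 1  ≥
So 13 of the 16 assignments meet the threshold.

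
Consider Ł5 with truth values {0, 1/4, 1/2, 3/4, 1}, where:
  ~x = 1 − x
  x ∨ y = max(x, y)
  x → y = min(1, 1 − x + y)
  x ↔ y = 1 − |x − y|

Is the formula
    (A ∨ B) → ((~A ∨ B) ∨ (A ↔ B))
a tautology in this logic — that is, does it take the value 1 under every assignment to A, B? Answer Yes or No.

Counterexample: take A = 3/4, B = 0.
A ∨ B = 3/4 ∨ 0 = 3/4
~A = ~3/4 = 1/4
~A ∨ B = 1/4 ∨ 0 = 1/4
A ↔ B = 3/4 ↔ 0 = 1/4
(~A ∨ B) ∨ (A ↔ B) = 1/4 ∨ 1/4 = 1/4
(A ∨ B) → ((~A ∨ B) ∨ (A ↔ B)) = 3/4 → 1/4 = 1/2
This gives 1/2 ≠ 1.

No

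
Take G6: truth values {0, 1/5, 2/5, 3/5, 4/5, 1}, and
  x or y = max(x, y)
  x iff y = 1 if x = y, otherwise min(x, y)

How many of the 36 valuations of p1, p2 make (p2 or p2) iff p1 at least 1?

value 1: 6 assignments (counts)
value 4/5: 2 assignments
value 3/5: 4 assignments
value 2/5: 6 assignments
value 1/5: 8 assignments
value 0: 10 assignments
So 6 of the 36 assignments meet the threshold.

6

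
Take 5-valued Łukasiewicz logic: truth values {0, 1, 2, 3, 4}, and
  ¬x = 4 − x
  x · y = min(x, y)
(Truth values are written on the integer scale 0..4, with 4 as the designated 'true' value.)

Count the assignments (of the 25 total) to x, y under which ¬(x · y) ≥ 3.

value 4: 9 assignments (counts)
value 3: 7 assignments (counts)
value 2: 5 assignments
value 1: 3 assignments
value 0: 1 assignment
So 16 of the 25 assignments meet the threshold.

16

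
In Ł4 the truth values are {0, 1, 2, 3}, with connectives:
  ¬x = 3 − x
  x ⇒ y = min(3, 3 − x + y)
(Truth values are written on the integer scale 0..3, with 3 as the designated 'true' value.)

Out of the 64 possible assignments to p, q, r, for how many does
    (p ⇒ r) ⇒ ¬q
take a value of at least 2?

value 3: 26 assignments (counts)
value 2: 15 assignments (counts)
value 1: 13 assignments
value 0: 10 assignments
So 41 of the 64 assignments meet the threshold.

41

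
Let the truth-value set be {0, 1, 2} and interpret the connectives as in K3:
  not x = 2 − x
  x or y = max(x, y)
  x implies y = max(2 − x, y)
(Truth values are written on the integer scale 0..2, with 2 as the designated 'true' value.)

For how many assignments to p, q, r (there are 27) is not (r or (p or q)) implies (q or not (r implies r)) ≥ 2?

value 2: 19 assignments (counts)
value 1: 7 assignments
value 0: 1 assignment
So 19 of the 27 assignments meet the threshold.

19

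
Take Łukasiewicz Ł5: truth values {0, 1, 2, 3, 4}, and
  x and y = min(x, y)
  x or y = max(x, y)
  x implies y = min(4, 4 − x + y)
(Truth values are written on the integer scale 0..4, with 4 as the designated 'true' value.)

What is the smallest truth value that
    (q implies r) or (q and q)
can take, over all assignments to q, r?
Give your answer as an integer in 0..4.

Take q = 2, r = 0:
q implies r = 2 implies 0 = 2
q and q = 2 and 2 = 2
(q implies r) or (q and q) = 2 or 2 = 2
No assignment yields a value below 2, so this is the minimum.

2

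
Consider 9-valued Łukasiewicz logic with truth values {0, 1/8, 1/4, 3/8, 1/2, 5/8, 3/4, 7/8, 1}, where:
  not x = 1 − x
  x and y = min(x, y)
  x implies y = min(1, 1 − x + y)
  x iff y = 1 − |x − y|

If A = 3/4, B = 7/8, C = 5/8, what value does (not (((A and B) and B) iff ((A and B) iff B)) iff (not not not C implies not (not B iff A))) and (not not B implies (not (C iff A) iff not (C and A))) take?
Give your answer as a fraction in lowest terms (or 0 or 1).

1/8

A and B = 3/4 and 7/8 = 3/4
(A and B) and B = 3/4 and 7/8 = 3/4
A and B = 3/4 and 7/8 = 3/4
(A and B) iff B = 3/4 iff 7/8 = 7/8
((A and B) and B) iff ((A and B) iff B) = 3/4 iff 7/8 = 7/8
not (((A and B) and B) iff ((A and B) iff B)) = not 7/8 = 1/8
not C = not 5/8 = 3/8
not not C = not 3/8 = 5/8
not not not C = not 5/8 = 3/8
not B = not 7/8 = 1/8
not B iff A = 1/8 iff 3/4 = 3/8
not (not B iff A) = not 3/8 = 5/8
not not not C implies not (not B iff A) = 3/8 implies 5/8 = 1
not (((A and B) and B) iff ((A and B) iff B)) iff (not not not C implies not (not B iff A)) = 1/8 iff 1 = 1/8
not B = not 7/8 = 1/8
not not B = not 1/8 = 7/8
C iff A = 5/8 iff 3/4 = 7/8
not (C iff A) = not 7/8 = 1/8
C and A = 5/8 and 3/4 = 5/8
not (C and A) = not 5/8 = 3/8
not (C iff A) iff not (C and A) = 1/8 iff 3/8 = 3/4
not not B implies (not (C iff A) iff not (C and A)) = 7/8 implies 3/4 = 7/8
(not (((A and B) and B) iff ((A and B) iff B)) iff (not not not C implies not (not B iff A))) and (not not B implies (not (C iff A) iff not (C and A))) = 1/8 and 7/8 = 1/8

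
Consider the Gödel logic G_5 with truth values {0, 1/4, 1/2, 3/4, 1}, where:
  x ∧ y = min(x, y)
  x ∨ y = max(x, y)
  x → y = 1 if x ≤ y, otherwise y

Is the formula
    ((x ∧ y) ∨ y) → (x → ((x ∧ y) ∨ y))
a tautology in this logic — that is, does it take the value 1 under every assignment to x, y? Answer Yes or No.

At x = 0, y = 1/2, for instance:
x ∧ y = 0 ∧ 1/2 = 0
(x ∧ y) ∨ y = 0 ∨ 1/2 = 1/2
x → ((x ∧ y) ∨ y) = 0 → 1/2 = 1
((x ∧ y) ∨ y) → (x → ((x ∧ y) ∨ y)) = 1/2 → 1 = 1
and checking the remaining 24 assignments likewise gives ≥ 1 in every case.

Yes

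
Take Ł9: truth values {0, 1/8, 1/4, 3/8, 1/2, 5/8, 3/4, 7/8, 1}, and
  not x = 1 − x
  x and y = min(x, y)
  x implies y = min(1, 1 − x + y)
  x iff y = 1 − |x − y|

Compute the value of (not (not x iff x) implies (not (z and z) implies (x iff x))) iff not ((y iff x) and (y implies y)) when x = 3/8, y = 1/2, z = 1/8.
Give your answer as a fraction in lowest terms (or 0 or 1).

not x = not 3/8 = 5/8
not x iff x = 5/8 iff 3/8 = 3/4
not (not x iff x) = not 3/4 = 1/4
z and z = 1/8 and 1/8 = 1/8
not (z and z) = not 1/8 = 7/8
x iff x = 3/8 iff 3/8 = 1
not (z and z) implies (x iff x) = 7/8 implies 1 = 1
not (not x iff x) implies (not (z and z) implies (x iff x)) = 1/4 implies 1 = 1
y iff x = 1/2 iff 3/8 = 7/8
y implies y = 1/2 implies 1/2 = 1
(y iff x) and (y implies y) = 7/8 and 1 = 7/8
not ((y iff x) and (y implies y)) = not 7/8 = 1/8
(not (not x iff x) implies (not (z and z) implies (x iff x))) iff not ((y iff x) and (y implies y)) = 1 iff 1/8 = 1/8

1/8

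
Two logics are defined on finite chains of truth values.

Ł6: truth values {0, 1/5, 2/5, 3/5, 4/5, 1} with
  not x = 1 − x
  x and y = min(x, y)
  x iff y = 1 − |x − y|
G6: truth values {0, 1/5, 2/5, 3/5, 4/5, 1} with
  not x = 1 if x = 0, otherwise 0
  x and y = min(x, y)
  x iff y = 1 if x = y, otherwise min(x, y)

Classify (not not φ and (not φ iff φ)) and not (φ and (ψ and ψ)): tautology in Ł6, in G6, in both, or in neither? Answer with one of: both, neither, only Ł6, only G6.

In Ł6: at φ = 0, ψ = 0 the value is 0 — not a tautology.
In G6: at φ = 0, ψ = 0 the value is 0 — not a tautology.

neither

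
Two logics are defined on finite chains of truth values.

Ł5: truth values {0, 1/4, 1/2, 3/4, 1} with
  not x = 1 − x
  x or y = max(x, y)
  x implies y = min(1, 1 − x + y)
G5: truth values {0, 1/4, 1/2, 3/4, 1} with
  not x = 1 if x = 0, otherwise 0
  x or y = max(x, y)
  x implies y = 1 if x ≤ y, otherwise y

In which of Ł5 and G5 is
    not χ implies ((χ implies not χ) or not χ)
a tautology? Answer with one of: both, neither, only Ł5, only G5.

In Ł5: every assignment gives 1 — tautology.
In G5: every assignment gives 1 — tautology.

both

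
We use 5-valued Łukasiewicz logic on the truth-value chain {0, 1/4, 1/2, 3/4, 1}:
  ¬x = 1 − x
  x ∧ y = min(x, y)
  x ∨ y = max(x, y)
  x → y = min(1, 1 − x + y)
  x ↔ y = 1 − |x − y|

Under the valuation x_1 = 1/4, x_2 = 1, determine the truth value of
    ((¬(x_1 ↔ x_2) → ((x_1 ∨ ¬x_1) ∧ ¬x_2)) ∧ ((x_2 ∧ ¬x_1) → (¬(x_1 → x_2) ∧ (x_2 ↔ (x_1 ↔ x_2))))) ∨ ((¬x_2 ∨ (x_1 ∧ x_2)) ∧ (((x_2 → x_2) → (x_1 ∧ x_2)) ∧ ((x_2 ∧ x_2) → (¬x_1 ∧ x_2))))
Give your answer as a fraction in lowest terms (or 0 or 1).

x_1 ↔ x_2 = 1/4 ↔ 1 = 1/4
¬(x_1 ↔ x_2) = ¬1/4 = 3/4
¬x_1 = ¬1/4 = 3/4
x_1 ∨ ¬x_1 = 1/4 ∨ 3/4 = 3/4
¬x_2 = ¬1 = 0
(x_1 ∨ ¬x_1) ∧ ¬x_2 = 3/4 ∧ 0 = 0
¬(x_1 ↔ x_2) → ((x_1 ∨ ¬x_1) ∧ ¬x_2) = 3/4 → 0 = 1/4
¬x_1 = ¬1/4 = 3/4
x_2 ∧ ¬x_1 = 1 ∧ 3/4 = 3/4
x_1 → x_2 = 1/4 → 1 = 1
¬(x_1 → x_2) = ¬1 = 0
x_1 ↔ x_2 = 1/4 ↔ 1 = 1/4
x_2 ↔ (x_1 ↔ x_2) = 1 ↔ 1/4 = 1/4
¬(x_1 → x_2) ∧ (x_2 ↔ (x_1 ↔ x_2)) = 0 ∧ 1/4 = 0
(x_2 ∧ ¬x_1) → (¬(x_1 → x_2) ∧ (x_2 ↔ (x_1 ↔ x_2))) = 3/4 → 0 = 1/4
(¬(x_1 ↔ x_2) → ((x_1 ∨ ¬x_1) ∧ ¬x_2)) ∧ ((x_2 ∧ ¬x_1) → (¬(x_1 → x_2) ∧ (x_2 ↔ (x_1 ↔ x_2)))) = 1/4 ∧ 1/4 = 1/4
¬x_2 = ¬1 = 0
x_1 ∧ x_2 = 1/4 ∧ 1 = 1/4
¬x_2 ∨ (x_1 ∧ x_2) = 0 ∨ 1/4 = 1/4
x_2 → x_2 = 1 → 1 = 1
x_1 ∧ x_2 = 1/4 ∧ 1 = 1/4
(x_2 → x_2) → (x_1 ∧ x_2) = 1 → 1/4 = 1/4
x_2 ∧ x_2 = 1 ∧ 1 = 1
¬x_1 = ¬1/4 = 3/4
¬x_1 ∧ x_2 = 3/4 ∧ 1 = 3/4
(x_2 ∧ x_2) → (¬x_1 ∧ x_2) = 1 → 3/4 = 3/4
((x_2 → x_2) → (x_1 ∧ x_2)) ∧ ((x_2 ∧ x_2) → (¬x_1 ∧ x_2)) = 1/4 ∧ 3/4 = 1/4
(¬x_2 ∨ (x_1 ∧ x_2)) ∧ (((x_2 → x_2) → (x_1 ∧ x_2)) ∧ ((x_2 ∧ x_2) → (¬x_1 ∧ x_2))) = 1/4 ∧ 1/4 = 1/4
((¬(x_1 ↔ x_2) → ((x_1 ∨ ¬x_1) ∧ ¬x_2)) ∧ ((x_2 ∧ ¬x_1) → (¬(x_1 → x_2) ∧ (x_2 ↔ (x_1 ↔ x_2))))) ∨ ((¬x_2 ∨ (x_1 ∧ x_2)) ∧ (((x_2 → x_2) → (x_1 ∧ x_2)) ∧ ((x_2 ∧ x_2) → (¬x_1 ∧ x_2)))) = 1/4 ∨ 1/4 = 1/4

1/4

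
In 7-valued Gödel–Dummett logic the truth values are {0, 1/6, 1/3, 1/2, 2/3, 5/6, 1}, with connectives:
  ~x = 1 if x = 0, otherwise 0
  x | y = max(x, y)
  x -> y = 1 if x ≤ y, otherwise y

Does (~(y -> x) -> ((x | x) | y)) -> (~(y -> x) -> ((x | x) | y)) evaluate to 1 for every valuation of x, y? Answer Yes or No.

Yes

At x = 0, y = 5/6, for instance:
y -> x = 5/6 -> 0 = 0
~(y -> x) = ~0 = 1
x | x = 0 | 0 = 0
(x | x) | y = 0 | 5/6 = 5/6
~(y -> x) -> ((x | x) | y) = 1 -> 5/6 = 5/6
(~(y -> x) -> ((x | x) | y)) -> (~(y -> x) -> ((x | x) | y)) = 5/6 -> 5/6 = 1
and checking the remaining 48 assignments likewise gives ≥ 1 in every case.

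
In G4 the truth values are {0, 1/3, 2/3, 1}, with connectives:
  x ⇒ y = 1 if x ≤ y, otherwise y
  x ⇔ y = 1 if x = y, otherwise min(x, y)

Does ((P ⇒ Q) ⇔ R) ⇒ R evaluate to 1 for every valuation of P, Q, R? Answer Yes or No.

No

Counterexample: take P = 1/3, Q = 0, R = 0.
P ⇒ Q = 1/3 ⇒ 0 = 0
(P ⇒ Q) ⇔ R = 0 ⇔ 0 = 1
((P ⇒ Q) ⇔ R) ⇒ R = 1 ⇒ 0 = 0
This gives 0 ≠ 1.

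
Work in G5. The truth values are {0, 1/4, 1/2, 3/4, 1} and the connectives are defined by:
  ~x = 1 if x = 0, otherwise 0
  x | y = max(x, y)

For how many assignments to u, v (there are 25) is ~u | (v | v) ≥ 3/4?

value 1: 9 assignments (counts)
value 3/4: 4 assignments (counts)
value 1/2: 4 assignments
value 1/4: 4 assignments
value 0: 4 assignments
So 13 of the 25 assignments meet the threshold.

13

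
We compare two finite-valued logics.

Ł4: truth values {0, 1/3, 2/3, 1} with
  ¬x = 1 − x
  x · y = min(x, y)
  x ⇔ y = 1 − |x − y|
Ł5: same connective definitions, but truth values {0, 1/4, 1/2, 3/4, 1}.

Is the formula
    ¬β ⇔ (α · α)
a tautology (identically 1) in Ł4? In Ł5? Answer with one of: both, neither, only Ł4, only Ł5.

In Ł4: at α = 0, β = 0 the value is 0 — not a tautology.
In Ł5: at α = 0, β = 0 the value is 0 — not a tautology.

neither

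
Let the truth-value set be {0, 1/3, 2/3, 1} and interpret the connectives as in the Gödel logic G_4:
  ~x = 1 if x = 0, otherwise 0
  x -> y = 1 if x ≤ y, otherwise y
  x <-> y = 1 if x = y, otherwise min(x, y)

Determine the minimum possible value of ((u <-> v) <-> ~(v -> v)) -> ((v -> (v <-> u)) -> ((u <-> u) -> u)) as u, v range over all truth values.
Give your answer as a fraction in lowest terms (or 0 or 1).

1/3

Take u = 1/3, v = 0:
u <-> v = 1/3 <-> 0 = 0
v -> v = 0 -> 0 = 1
~(v -> v) = ~1 = 0
(u <-> v) <-> ~(v -> v) = 0 <-> 0 = 1
v <-> u = 0 <-> 1/3 = 0
v -> (v <-> u) = 0 -> 0 = 1
u <-> u = 1/3 <-> 1/3 = 1
(u <-> u) -> u = 1 -> 1/3 = 1/3
(v -> (v <-> u)) -> ((u <-> u) -> u) = 1 -> 1/3 = 1/3
((u <-> v) <-> ~(v -> v)) -> ((v -> (v <-> u)) -> ((u <-> u) -> u)) = 1 -> 1/3 = 1/3
No assignment yields a value below 1/3, so this is the minimum.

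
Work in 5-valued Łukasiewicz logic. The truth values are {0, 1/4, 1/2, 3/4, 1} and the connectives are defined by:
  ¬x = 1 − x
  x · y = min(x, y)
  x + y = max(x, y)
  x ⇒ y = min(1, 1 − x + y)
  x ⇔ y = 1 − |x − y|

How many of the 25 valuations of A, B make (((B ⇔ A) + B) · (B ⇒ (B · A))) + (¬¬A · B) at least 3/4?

value 1: 5 assignments (counts)
value 3/4: 8 assignments (counts)
value 1/2: 6 assignments
value 1/4: 4 assignments
value 0: 2 assignments
So 13 of the 25 assignments meet the threshold.

13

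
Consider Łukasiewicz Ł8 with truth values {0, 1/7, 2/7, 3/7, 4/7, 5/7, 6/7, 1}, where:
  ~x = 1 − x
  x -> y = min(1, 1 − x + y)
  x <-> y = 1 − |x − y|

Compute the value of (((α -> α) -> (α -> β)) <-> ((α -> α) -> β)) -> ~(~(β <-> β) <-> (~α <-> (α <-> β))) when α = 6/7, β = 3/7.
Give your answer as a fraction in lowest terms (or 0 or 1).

5/7

α -> α = 6/7 -> 6/7 = 1
α -> β = 6/7 -> 3/7 = 4/7
(α -> α) -> (α -> β) = 1 -> 4/7 = 4/7
α -> α = 6/7 -> 6/7 = 1
(α -> α) -> β = 1 -> 3/7 = 3/7
((α -> α) -> (α -> β)) <-> ((α -> α) -> β) = 4/7 <-> 3/7 = 6/7
β <-> β = 3/7 <-> 3/7 = 1
~(β <-> β) = ~1 = 0
~α = ~6/7 = 1/7
α <-> β = 6/7 <-> 3/7 = 4/7
~α <-> (α <-> β) = 1/7 <-> 4/7 = 4/7
~(β <-> β) <-> (~α <-> (α <-> β)) = 0 <-> 4/7 = 3/7
~(~(β <-> β) <-> (~α <-> (α <-> β))) = ~3/7 = 4/7
(((α -> α) -> (α -> β)) <-> ((α -> α) -> β)) -> ~(~(β <-> β) <-> (~α <-> (α <-> β))) = 6/7 -> 4/7 = 5/7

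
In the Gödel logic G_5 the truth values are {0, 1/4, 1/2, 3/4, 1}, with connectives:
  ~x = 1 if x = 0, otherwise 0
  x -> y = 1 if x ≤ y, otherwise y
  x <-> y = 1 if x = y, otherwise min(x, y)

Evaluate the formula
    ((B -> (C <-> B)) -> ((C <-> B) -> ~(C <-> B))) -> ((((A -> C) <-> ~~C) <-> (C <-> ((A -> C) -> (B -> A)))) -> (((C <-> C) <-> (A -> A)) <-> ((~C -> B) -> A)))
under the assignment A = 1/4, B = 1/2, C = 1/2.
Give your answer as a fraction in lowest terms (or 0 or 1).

1

C <-> B = 1/2 <-> 1/2 = 1
B -> (C <-> B) = 1/2 -> 1 = 1
C <-> B = 1/2 <-> 1/2 = 1
C <-> B = 1/2 <-> 1/2 = 1
~(C <-> B) = ~1 = 0
(C <-> B) -> ~(C <-> B) = 1 -> 0 = 0
(B -> (C <-> B)) -> ((C <-> B) -> ~(C <-> B)) = 1 -> 0 = 0
A -> C = 1/4 -> 1/2 = 1
~C = ~1/2 = 0
~~C = ~0 = 1
(A -> C) <-> ~~C = 1 <-> 1 = 1
A -> C = 1/4 -> 1/2 = 1
B -> A = 1/2 -> 1/4 = 1/4
(A -> C) -> (B -> A) = 1 -> 1/4 = 1/4
C <-> ((A -> C) -> (B -> A)) = 1/2 <-> 1/4 = 1/4
((A -> C) <-> ~~C) <-> (C <-> ((A -> C) -> (B -> A))) = 1 <-> 1/4 = 1/4
C <-> C = 1/2 <-> 1/2 = 1
A -> A = 1/4 -> 1/4 = 1
(C <-> C) <-> (A -> A) = 1 <-> 1 = 1
~C = ~1/2 = 0
~C -> B = 0 -> 1/2 = 1
(~C -> B) -> A = 1 -> 1/4 = 1/4
((C <-> C) <-> (A -> A)) <-> ((~C -> B) -> A) = 1 <-> 1/4 = 1/4
(((A -> C) <-> ~~C) <-> (C <-> ((A -> C) -> (B -> A)))) -> (((C <-> C) <-> (A -> A)) <-> ((~C -> B) -> A)) = 1/4 -> 1/4 = 1
((B -> (C <-> B)) -> ((C <-> B) -> ~(C <-> B))) -> ((((A -> C) <-> ~~C) <-> (C <-> ((A -> C) -> (B -> A)))) -> (((C <-> C) <-> (A -> A)) <-> ((~C -> B) -> A))) = 0 -> 1 = 1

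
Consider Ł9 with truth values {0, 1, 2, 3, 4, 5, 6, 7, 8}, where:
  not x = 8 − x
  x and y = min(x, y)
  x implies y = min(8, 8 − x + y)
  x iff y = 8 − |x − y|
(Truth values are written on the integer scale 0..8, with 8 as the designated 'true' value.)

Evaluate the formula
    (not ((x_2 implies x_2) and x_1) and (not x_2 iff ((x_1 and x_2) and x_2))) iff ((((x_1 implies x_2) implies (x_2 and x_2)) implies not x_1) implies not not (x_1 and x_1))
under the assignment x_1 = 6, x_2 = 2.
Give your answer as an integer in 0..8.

x_2 implies x_2 = 2 implies 2 = 8
(x_2 implies x_2) and x_1 = 8 and 6 = 6
not ((x_2 implies x_2) and x_1) = not 6 = 2
not x_2 = not 2 = 6
x_1 and x_2 = 6 and 2 = 2
(x_1 and x_2) and x_2 = 2 and 2 = 2
not x_2 iff ((x_1 and x_2) and x_2) = 6 iff 2 = 4
not ((x_2 implies x_2) and x_1) and (not x_2 iff ((x_1 and x_2) and x_2)) = 2 and 4 = 2
x_1 implies x_2 = 6 implies 2 = 4
x_2 and x_2 = 2 and 2 = 2
(x_1 implies x_2) implies (x_2 and x_2) = 4 implies 2 = 6
not x_1 = not 6 = 2
((x_1 implies x_2) implies (x_2 and x_2)) implies not x_1 = 6 implies 2 = 4
x_1 and x_1 = 6 and 6 = 6
not (x_1 and x_1) = not 6 = 2
not not (x_1 and x_1) = not 2 = 6
(((x_1 implies x_2) implies (x_2 and x_2)) implies not x_1) implies not not (x_1 and x_1) = 4 implies 6 = 8
(not ((x_2 implies x_2) and x_1) and (not x_2 iff ((x_1 and x_2) and x_2))) iff ((((x_1 implies x_2) implies (x_2 and x_2)) implies not x_1) implies not not (x_1 and x_1)) = 2 iff 8 = 2

2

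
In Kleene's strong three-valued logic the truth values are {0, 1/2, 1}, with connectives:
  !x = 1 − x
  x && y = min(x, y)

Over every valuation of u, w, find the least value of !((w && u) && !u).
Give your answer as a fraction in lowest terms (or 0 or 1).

1/2

Take u = 1/2, w = 1/2:
w && u = 1/2 && 1/2 = 1/2
!u = !1/2 = 1/2
(w && u) && !u = 1/2 && 1/2 = 1/2
!((w && u) && !u) = !1/2 = 1/2
No assignment yields a value below 1/2, so this is the minimum.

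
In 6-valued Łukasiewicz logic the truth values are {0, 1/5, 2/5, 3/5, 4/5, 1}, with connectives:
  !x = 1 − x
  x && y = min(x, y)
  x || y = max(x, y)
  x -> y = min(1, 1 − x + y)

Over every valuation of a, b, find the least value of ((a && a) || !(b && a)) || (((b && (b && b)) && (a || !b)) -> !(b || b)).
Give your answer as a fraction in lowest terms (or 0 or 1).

3/5

Take a = 2/5, b = 1:
a && a = 2/5 && 2/5 = 2/5
b && a = 1 && 2/5 = 2/5
!(b && a) = !2/5 = 3/5
(a && a) || !(b && a) = 2/5 || 3/5 = 3/5
b && b = 1 && 1 = 1
b && (b && b) = 1 && 1 = 1
!b = !1 = 0
a || !b = 2/5 || 0 = 2/5
(b && (b && b)) && (a || !b) = 1 && 2/5 = 2/5
b || b = 1 || 1 = 1
!(b || b) = !1 = 0
((b && (b && b)) && (a || !b)) -> !(b || b) = 2/5 -> 0 = 3/5
((a && a) || !(b && a)) || (((b && (b && b)) && (a || !b)) -> !(b || b)) = 3/5 || 3/5 = 3/5
No assignment yields a value below 3/5, so this is the minimum.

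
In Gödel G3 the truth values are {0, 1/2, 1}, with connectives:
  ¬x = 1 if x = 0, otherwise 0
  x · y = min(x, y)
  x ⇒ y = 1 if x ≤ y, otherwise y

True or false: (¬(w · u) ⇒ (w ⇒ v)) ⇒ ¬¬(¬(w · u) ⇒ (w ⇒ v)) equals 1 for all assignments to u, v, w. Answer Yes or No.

Yes

At u = 1/2, v = 1/2, w = 0, for instance:
w · u = 0 · 1/2 = 0
¬(w · u) = ¬0 = 1
w ⇒ v = 0 ⇒ 1/2 = 1
¬(w · u) ⇒ (w ⇒ v) = 1 ⇒ 1 = 1
¬(¬(w · u) ⇒ (w ⇒ v)) = ¬1 = 0
¬¬(¬(w · u) ⇒ (w ⇒ v)) = ¬0 = 1
(¬(w · u) ⇒ (w ⇒ v)) ⇒ ¬¬(¬(w · u) ⇒ (w ⇒ v)) = 1 ⇒ 1 = 1
and checking the remaining 26 assignments likewise gives ≥ 1 in every case.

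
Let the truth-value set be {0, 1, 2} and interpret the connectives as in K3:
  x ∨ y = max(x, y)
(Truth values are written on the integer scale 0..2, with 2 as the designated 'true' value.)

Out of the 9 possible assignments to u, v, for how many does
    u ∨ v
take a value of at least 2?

5

u = 0, v = 0 ↦ 0  <
u = 0, v = 1 ↦ 1  <
u = 0, v = 2 ↦ 2  ≥
u = 1, v = 0 ↦ 1  <
u = 1, v = 1 ↦ 1  <
u = 1, v = 2 ↦ 2  ≥
u = 2, v = 0 ↦ 2  ≥
u = 2, v = 1 ↦ 2  ≥
u = 2, v = 2 ↦ 2  ≥
So 5 of the 9 assignments meet the threshold.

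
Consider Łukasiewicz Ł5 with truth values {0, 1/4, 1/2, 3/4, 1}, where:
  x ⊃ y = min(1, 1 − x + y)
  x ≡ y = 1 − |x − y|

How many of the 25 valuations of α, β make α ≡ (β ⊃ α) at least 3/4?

value 1: 9 assignments (counts)
value 3/4: 7 assignments (counts)
value 1/2: 5 assignments
value 1/4: 3 assignments
value 0: 1 assignment
So 16 of the 25 assignments meet the threshold.

16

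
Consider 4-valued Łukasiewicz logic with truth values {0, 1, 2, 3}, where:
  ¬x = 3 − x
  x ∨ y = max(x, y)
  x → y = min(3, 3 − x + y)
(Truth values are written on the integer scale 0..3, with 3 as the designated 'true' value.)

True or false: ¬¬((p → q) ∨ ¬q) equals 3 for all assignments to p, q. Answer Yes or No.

Counterexample: take p = 2, q = 1.
p → q = 2 → 1 = 2
¬q = ¬1 = 2
(p → q) ∨ ¬q = 2 ∨ 2 = 2
¬((p → q) ∨ ¬q) = ¬2 = 1
¬¬((p → q) ∨ ¬q) = ¬1 = 2
This gives 2 ≠ 3.

No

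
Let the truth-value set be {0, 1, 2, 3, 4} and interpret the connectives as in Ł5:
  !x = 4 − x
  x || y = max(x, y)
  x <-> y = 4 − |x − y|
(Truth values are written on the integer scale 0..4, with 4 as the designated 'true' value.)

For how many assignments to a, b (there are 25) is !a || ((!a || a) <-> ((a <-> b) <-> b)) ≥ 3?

24

value 4: 21 assignments (counts)
value 3: 3 assignments (counts)
value 2: 1 assignment
So 24 of the 25 assignments meet the threshold.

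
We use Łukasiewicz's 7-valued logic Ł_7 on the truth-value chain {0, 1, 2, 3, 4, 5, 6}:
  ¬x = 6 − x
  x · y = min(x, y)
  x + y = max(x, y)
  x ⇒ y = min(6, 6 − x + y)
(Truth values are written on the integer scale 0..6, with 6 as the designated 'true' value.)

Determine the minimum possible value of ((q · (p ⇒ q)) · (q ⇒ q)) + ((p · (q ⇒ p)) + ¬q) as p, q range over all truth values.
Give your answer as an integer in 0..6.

Take p = 0, q = 3:
p ⇒ q = 0 ⇒ 3 = 6
q · (p ⇒ q) = 3 · 6 = 3
q ⇒ q = 3 ⇒ 3 = 6
(q · (p ⇒ q)) · (q ⇒ q) = 3 · 6 = 3
q ⇒ p = 3 ⇒ 0 = 3
p · (q ⇒ p) = 0 · 3 = 0
¬q = ¬3 = 3
(p · (q ⇒ p)) + ¬q = 0 + 3 = 3
((q · (p ⇒ q)) · (q ⇒ q)) + ((p · (q ⇒ p)) + ¬q) = 3 + 3 = 3
No assignment yields a value below 3, so this is the minimum.

3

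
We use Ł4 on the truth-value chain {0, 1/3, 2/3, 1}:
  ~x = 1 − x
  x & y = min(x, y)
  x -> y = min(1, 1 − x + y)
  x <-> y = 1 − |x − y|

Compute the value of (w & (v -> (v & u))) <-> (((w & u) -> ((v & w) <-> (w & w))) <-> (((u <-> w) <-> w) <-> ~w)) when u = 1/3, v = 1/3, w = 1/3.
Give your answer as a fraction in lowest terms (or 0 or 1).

v & u = 1/3 & 1/3 = 1/3
v -> (v & u) = 1/3 -> 1/3 = 1
w & (v -> (v & u)) = 1/3 & 1 = 1/3
w & u = 1/3 & 1/3 = 1/3
v & w = 1/3 & 1/3 = 1/3
w & w = 1/3 & 1/3 = 1/3
(v & w) <-> (w & w) = 1/3 <-> 1/3 = 1
(w & u) -> ((v & w) <-> (w & w)) = 1/3 -> 1 = 1
u <-> w = 1/3 <-> 1/3 = 1
(u <-> w) <-> w = 1 <-> 1/3 = 1/3
~w = ~1/3 = 2/3
((u <-> w) <-> w) <-> ~w = 1/3 <-> 2/3 = 2/3
((w & u) -> ((v & w) <-> (w & w))) <-> (((u <-> w) <-> w) <-> ~w) = 1 <-> 2/3 = 2/3
(w & (v -> (v & u))) <-> (((w & u) -> ((v & w) <-> (w & w))) <-> (((u <-> w) <-> w) <-> ~w)) = 1/3 <-> 2/3 = 2/3

2/3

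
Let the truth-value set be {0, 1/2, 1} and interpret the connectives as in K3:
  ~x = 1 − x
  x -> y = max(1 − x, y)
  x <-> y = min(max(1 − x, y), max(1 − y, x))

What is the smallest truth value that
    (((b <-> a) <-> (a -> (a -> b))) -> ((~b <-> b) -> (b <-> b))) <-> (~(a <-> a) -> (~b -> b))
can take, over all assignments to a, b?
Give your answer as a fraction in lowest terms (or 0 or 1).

1/2

Take a = 0, b = 1/2:
b <-> a = 1/2 <-> 0 = 1/2
a -> b = 0 -> 1/2 = 1
a -> (a -> b) = 0 -> 1 = 1
(b <-> a) <-> (a -> (a -> b)) = 1/2 <-> 1 = 1/2
~b = ~1/2 = 1/2
~b <-> b = 1/2 <-> 1/2 = 1/2
b <-> b = 1/2 <-> 1/2 = 1/2
(~b <-> b) -> (b <-> b) = 1/2 -> 1/2 = 1/2
((b <-> a) <-> (a -> (a -> b))) -> ((~b <-> b) -> (b <-> b)) = 1/2 -> 1/2 = 1/2
a <-> a = 0 <-> 0 = 1
~(a <-> a) = ~1 = 0
~b = ~1/2 = 1/2
~b -> b = 1/2 -> 1/2 = 1/2
~(a <-> a) -> (~b -> b) = 0 -> 1/2 = 1
(((b <-> a) <-> (a -> (a -> b))) -> ((~b <-> b) -> (b <-> b))) <-> (~(a <-> a) -> (~b -> b)) = 1/2 <-> 1 = 1/2
No assignment yields a value below 1/2, so this is the minimum.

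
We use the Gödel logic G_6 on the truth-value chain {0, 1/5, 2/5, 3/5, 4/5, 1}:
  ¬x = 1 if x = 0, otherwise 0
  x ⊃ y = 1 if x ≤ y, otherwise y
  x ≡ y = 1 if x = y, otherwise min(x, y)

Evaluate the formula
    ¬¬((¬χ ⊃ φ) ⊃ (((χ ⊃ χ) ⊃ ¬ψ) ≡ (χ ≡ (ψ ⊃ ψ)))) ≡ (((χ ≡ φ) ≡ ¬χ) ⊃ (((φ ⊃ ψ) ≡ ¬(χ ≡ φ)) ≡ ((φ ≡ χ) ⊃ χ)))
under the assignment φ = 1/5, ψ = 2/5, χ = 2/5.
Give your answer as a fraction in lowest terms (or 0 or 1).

0

¬χ = ¬2/5 = 0
¬χ ⊃ φ = 0 ⊃ 1/5 = 1
χ ⊃ χ = 2/5 ⊃ 2/5 = 1
¬ψ = ¬2/5 = 0
(χ ⊃ χ) ⊃ ¬ψ = 1 ⊃ 0 = 0
ψ ⊃ ψ = 2/5 ⊃ 2/5 = 1
χ ≡ (ψ ⊃ ψ) = 2/5 ≡ 1 = 2/5
((χ ⊃ χ) ⊃ ¬ψ) ≡ (χ ≡ (ψ ⊃ ψ)) = 0 ≡ 2/5 = 0
(¬χ ⊃ φ) ⊃ (((χ ⊃ χ) ⊃ ¬ψ) ≡ (χ ≡ (ψ ⊃ ψ))) = 1 ⊃ 0 = 0
¬((¬χ ⊃ φ) ⊃ (((χ ⊃ χ) ⊃ ¬ψ) ≡ (χ ≡ (ψ ⊃ ψ)))) = ¬0 = 1
¬¬((¬χ ⊃ φ) ⊃ (((χ ⊃ χ) ⊃ ¬ψ) ≡ (χ ≡ (ψ ⊃ ψ)))) = ¬1 = 0
χ ≡ φ = 2/5 ≡ 1/5 = 1/5
¬χ = ¬2/5 = 0
(χ ≡ φ) ≡ ¬χ = 1/5 ≡ 0 = 0
φ ⊃ ψ = 1/5 ⊃ 2/5 = 1
χ ≡ φ = 2/5 ≡ 1/5 = 1/5
¬(χ ≡ φ) = ¬1/5 = 0
(φ ⊃ ψ) ≡ ¬(χ ≡ φ) = 1 ≡ 0 = 0
φ ≡ χ = 1/5 ≡ 2/5 = 1/5
(φ ≡ χ) ⊃ χ = 1/5 ⊃ 2/5 = 1
((φ ⊃ ψ) ≡ ¬(χ ≡ φ)) ≡ ((φ ≡ χ) ⊃ χ) = 0 ≡ 1 = 0
((χ ≡ φ) ≡ ¬χ) ⊃ (((φ ⊃ ψ) ≡ ¬(χ ≡ φ)) ≡ ((φ ≡ χ) ⊃ χ)) = 0 ⊃ 0 = 1
¬¬((¬χ ⊃ φ) ⊃ (((χ ⊃ χ) ⊃ ¬ψ) ≡ (χ ≡ (ψ ⊃ ψ)))) ≡ (((χ ≡ φ) ≡ ¬χ) ⊃ (((φ ⊃ ψ) ≡ ¬(χ ≡ φ)) ≡ ((φ ≡ χ) ⊃ χ))) = 0 ≡ 1 = 0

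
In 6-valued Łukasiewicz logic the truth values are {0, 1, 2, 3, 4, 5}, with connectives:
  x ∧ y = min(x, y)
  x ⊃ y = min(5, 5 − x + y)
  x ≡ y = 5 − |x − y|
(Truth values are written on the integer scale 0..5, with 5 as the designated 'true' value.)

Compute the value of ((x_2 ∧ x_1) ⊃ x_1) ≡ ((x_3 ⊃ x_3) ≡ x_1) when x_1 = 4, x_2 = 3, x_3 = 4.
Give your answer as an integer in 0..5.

4

x_2 ∧ x_1 = 3 ∧ 4 = 3
(x_2 ∧ x_1) ⊃ x_1 = 3 ⊃ 4 = 5
x_3 ⊃ x_3 = 4 ⊃ 4 = 5
(x_3 ⊃ x_3) ≡ x_1 = 5 ≡ 4 = 4
((x_2 ∧ x_1) ⊃ x_1) ≡ ((x_3 ⊃ x_3) ≡ x_1) = 5 ≡ 4 = 4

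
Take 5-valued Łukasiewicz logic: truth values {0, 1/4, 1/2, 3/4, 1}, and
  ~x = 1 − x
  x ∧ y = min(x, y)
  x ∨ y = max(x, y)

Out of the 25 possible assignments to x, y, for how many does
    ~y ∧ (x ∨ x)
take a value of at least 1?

1

value 1: 1 assignment (counts)
value 3/4: 3 assignments
value 1/2: 5 assignments
value 1/4: 7 assignments
value 0: 9 assignments
So 1 of the 25 assignments meets the threshold.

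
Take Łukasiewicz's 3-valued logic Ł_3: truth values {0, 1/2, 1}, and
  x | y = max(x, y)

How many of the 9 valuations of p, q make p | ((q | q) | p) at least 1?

p = 0, q = 0 ↦ 0  <
p = 0, q = 1/2 ↦ 1/2  <
p = 0, q = 1 ↦ 1  ≥
p = 1/2, q = 0 ↦ 1/2  <
p = 1/2, q = 1/2 ↦ 1/2  <
p = 1/2, q = 1 ↦ 1  ≥
p = 1, q = 0 ↦ 1  ≥
p = 1, q = 1/2 ↦ 1  ≥
p = 1, q = 1 ↦ 1  ≥
So 5 of the 9 assignments meet the threshold.

5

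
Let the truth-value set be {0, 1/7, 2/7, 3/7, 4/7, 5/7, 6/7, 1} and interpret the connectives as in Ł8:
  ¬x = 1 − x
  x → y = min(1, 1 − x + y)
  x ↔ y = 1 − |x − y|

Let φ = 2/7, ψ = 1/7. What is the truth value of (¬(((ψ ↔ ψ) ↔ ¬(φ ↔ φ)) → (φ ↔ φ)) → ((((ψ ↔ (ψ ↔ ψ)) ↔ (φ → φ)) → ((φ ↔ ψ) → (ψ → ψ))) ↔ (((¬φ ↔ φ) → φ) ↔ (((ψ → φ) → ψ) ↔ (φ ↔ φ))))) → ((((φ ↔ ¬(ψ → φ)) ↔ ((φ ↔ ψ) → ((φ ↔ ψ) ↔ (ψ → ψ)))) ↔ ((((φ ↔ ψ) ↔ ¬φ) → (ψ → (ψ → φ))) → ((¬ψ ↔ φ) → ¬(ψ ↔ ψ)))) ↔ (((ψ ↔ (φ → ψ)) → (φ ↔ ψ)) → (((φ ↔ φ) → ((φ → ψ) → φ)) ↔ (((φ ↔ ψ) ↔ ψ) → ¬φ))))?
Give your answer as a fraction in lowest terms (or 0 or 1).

4/7

ψ ↔ ψ = 1/7 ↔ 1/7 = 1
φ ↔ φ = 2/7 ↔ 2/7 = 1
¬(φ ↔ φ) = ¬1 = 0
(ψ ↔ ψ) ↔ ¬(φ ↔ φ) = 1 ↔ 0 = 0
φ ↔ φ = 2/7 ↔ 2/7 = 1
((ψ ↔ ψ) ↔ ¬(φ ↔ φ)) → (φ ↔ φ) = 0 → 1 = 1
¬(((ψ ↔ ψ) ↔ ¬(φ ↔ φ)) → (φ ↔ φ)) = ¬1 = 0
ψ ↔ ψ = 1/7 ↔ 1/7 = 1
ψ ↔ (ψ ↔ ψ) = 1/7 ↔ 1 = 1/7
φ → φ = 2/7 → 2/7 = 1
(ψ ↔ (ψ ↔ ψ)) ↔ (φ → φ) = 1/7 ↔ 1 = 1/7
φ ↔ ψ = 2/7 ↔ 1/7 = 6/7
ψ → ψ = 1/7 → 1/7 = 1
(φ ↔ ψ) → (ψ → ψ) = 6/7 → 1 = 1
((ψ ↔ (ψ ↔ ψ)) ↔ (φ → φ)) → ((φ ↔ ψ) → (ψ → ψ)) = 1/7 → 1 = 1
¬φ = ¬2/7 = 5/7
¬φ ↔ φ = 5/7 ↔ 2/7 = 4/7
(¬φ ↔ φ) → φ = 4/7 → 2/7 = 5/7
ψ → φ = 1/7 → 2/7 = 1
(ψ → φ) → ψ = 1 → 1/7 = 1/7
φ ↔ φ = 2/7 ↔ 2/7 = 1
((ψ → φ) → ψ) ↔ (φ ↔ φ) = 1/7 ↔ 1 = 1/7
((¬φ ↔ φ) → φ) ↔ (((ψ → φ) → ψ) ↔ (φ ↔ φ)) = 5/7 ↔ 1/7 = 3/7
(((ψ ↔ (ψ ↔ ψ)) ↔ (φ → φ)) → ((φ ↔ ψ) → (ψ → ψ))) ↔ (((¬φ ↔ φ) → φ) ↔ (((ψ → φ) → ψ) ↔ (φ ↔ φ))) = 1 ↔ 3/7 = 3/7
¬(((ψ ↔ ψ) ↔ ¬(φ ↔ φ)) → (φ ↔ φ)) → ((((ψ ↔ (ψ ↔ ψ)) ↔ (φ → φ)) → ((φ ↔ ψ) → (ψ → ψ))) ↔ (((¬φ ↔ φ) → φ) ↔ (((ψ → φ) → ψ) ↔ (φ ↔ φ)))) = 0 → 3/7 = 1
ψ → φ = 1/7 → 2/7 = 1
¬(ψ → φ) = ¬1 = 0
φ ↔ ¬(ψ → φ) = 2/7 ↔ 0 = 5/7
φ ↔ ψ = 2/7 ↔ 1/7 = 6/7
φ ↔ ψ = 2/7 ↔ 1/7 = 6/7
ψ → ψ = 1/7 → 1/7 = 1
(φ ↔ ψ) ↔ (ψ → ψ) = 6/7 ↔ 1 = 6/7
(φ ↔ ψ) → ((φ ↔ ψ) ↔ (ψ → ψ)) = 6/7 → 6/7 = 1
(φ ↔ ¬(ψ → φ)) ↔ ((φ ↔ ψ) → ((φ ↔ ψ) ↔ (ψ → ψ))) = 5/7 ↔ 1 = 5/7
φ ↔ ψ = 2/7 ↔ 1/7 = 6/7
¬φ = ¬2/7 = 5/7
(φ ↔ ψ) ↔ ¬φ = 6/7 ↔ 5/7 = 6/7
ψ → φ = 1/7 → 2/7 = 1
ψ → (ψ → φ) = 1/7 → 1 = 1
((φ ↔ ψ) ↔ ¬φ) → (ψ → (ψ → φ)) = 6/7 → 1 = 1
¬ψ = ¬1/7 = 6/7
¬ψ ↔ φ = 6/7 ↔ 2/7 = 3/7
ψ ↔ ψ = 1/7 ↔ 1/7 = 1
¬(ψ ↔ ψ) = ¬1 = 0
(¬ψ ↔ φ) → ¬(ψ ↔ ψ) = 3/7 → 0 = 4/7
(((φ ↔ ψ) ↔ ¬φ) → (ψ → (ψ → φ))) → ((¬ψ ↔ φ) → ¬(ψ ↔ ψ)) = 1 → 4/7 = 4/7
((φ ↔ ¬(ψ → φ)) ↔ ((φ ↔ ψ) → ((φ ↔ ψ) ↔ (ψ → ψ)))) ↔ ((((φ ↔ ψ) ↔ ¬φ) → (ψ → (ψ → φ))) → ((¬ψ ↔ φ) → ¬(ψ ↔ ψ))) = 5/7 ↔ 4/7 = 6/7
φ → ψ = 2/7 → 1/7 = 6/7
ψ ↔ (φ → ψ) = 1/7 ↔ 6/7 = 2/7
φ ↔ ψ = 2/7 ↔ 1/7 = 6/7
(ψ ↔ (φ → ψ)) → (φ ↔ ψ) = 2/7 → 6/7 = 1
φ ↔ φ = 2/7 ↔ 2/7 = 1
φ → ψ = 2/7 → 1/7 = 6/7
(φ → ψ) → φ = 6/7 → 2/7 = 3/7
(φ ↔ φ) → ((φ → ψ) → φ) = 1 → 3/7 = 3/7
φ ↔ ψ = 2/7 ↔ 1/7 = 6/7
(φ ↔ ψ) ↔ ψ = 6/7 ↔ 1/7 = 2/7
¬φ = ¬2/7 = 5/7
((φ ↔ ψ) ↔ ψ) → ¬φ = 2/7 → 5/7 = 1
((φ ↔ φ) → ((φ → ψ) → φ)) ↔ (((φ ↔ ψ) ↔ ψ) → ¬φ) = 3/7 ↔ 1 = 3/7
((ψ ↔ (φ → ψ)) → (φ ↔ ψ)) → (((φ ↔ φ) → ((φ → ψ) → φ)) ↔ (((φ ↔ ψ) ↔ ψ) → ¬φ)) = 1 → 3/7 = 3/7
(((φ ↔ ¬(ψ → φ)) ↔ ((φ ↔ ψ) → ((φ ↔ ψ) ↔ (ψ → ψ)))) ↔ ((((φ ↔ ψ) ↔ ¬φ) → (ψ → (ψ → φ))) → ((¬ψ ↔ φ) → ¬(ψ ↔ ψ)))) ↔ (((ψ ↔ (φ → ψ)) → (φ ↔ ψ)) → (((φ ↔ φ) → ((φ → ψ) → φ)) ↔ (((φ ↔ ψ) ↔ ψ) → ¬φ))) = 6/7 ↔ 3/7 = 4/7
(¬(((ψ ↔ ψ) ↔ ¬(φ ↔ φ)) → (φ ↔ φ)) → ((((ψ ↔ (ψ ↔ ψ)) ↔ (φ → φ)) → ((φ ↔ ψ) → (ψ → ψ))) ↔ (((¬φ ↔ φ) → φ) ↔ (((ψ → φ) → ψ) ↔ (φ ↔ φ))))) → ((((φ ↔ ¬(ψ → φ)) ↔ ((φ ↔ ψ) → ((φ ↔ ψ) ↔ (ψ → ψ)))) ↔ ((((φ ↔ ψ) ↔ ¬φ) → (ψ → (ψ → φ))) → ((¬ψ ↔ φ) → ¬(ψ ↔ ψ)))) ↔ (((ψ ↔ (φ → ψ)) → (φ ↔ ψ)) → (((φ ↔ φ) → ((φ → ψ) → φ)) ↔ (((φ ↔ ψ) ↔ ψ) → ¬φ)))) = 1 → 4/7 = 4/7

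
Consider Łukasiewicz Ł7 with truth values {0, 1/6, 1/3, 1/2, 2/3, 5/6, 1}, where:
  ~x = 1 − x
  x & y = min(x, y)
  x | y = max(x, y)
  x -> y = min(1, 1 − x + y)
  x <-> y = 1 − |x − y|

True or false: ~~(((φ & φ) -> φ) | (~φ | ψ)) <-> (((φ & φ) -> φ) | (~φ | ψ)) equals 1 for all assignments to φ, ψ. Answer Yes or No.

At φ = 0, ψ = 1/6, for instance:
φ & φ = 0 & 0 = 0
(φ & φ) -> φ = 0 -> 0 = 1
~φ = ~0 = 1
~φ | ψ = 1 | 1/6 = 1
((φ & φ) -> φ) | (~φ | ψ) = 1 | 1 = 1
~(((φ & φ) -> φ) | (~φ | ψ)) = ~1 = 0
~~(((φ & φ) -> φ) | (~φ | ψ)) = ~0 = 1
~~(((φ & φ) -> φ) | (~φ | ψ)) <-> (((φ & φ) -> φ) | (~φ | ψ)) = 1 <-> 1 = 1
and checking the remaining 48 assignments likewise gives ≥ 1 in every case.

Yes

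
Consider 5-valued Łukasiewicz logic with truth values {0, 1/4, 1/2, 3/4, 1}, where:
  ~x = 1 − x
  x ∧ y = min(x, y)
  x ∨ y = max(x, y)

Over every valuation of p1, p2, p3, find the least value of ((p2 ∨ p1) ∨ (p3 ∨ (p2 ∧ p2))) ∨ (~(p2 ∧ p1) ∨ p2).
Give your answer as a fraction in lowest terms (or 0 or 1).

1/2

Take p1 = 1/2, p2 = 1/2, p3 = 0:
p2 ∨ p1 = 1/2 ∨ 1/2 = 1/2
p2 ∧ p2 = 1/2 ∧ 1/2 = 1/2
p3 ∨ (p2 ∧ p2) = 0 ∨ 1/2 = 1/2
(p2 ∨ p1) ∨ (p3 ∨ (p2 ∧ p2)) = 1/2 ∨ 1/2 = 1/2
p2 ∧ p1 = 1/2 ∧ 1/2 = 1/2
~(p2 ∧ p1) = ~1/2 = 1/2
~(p2 ∧ p1) ∨ p2 = 1/2 ∨ 1/2 = 1/2
((p2 ∨ p1) ∨ (p3 ∨ (p2 ∧ p2))) ∨ (~(p2 ∧ p1) ∨ p2) = 1/2 ∨ 1/2 = 1/2
No assignment yields a value below 1/2, so this is the minimum.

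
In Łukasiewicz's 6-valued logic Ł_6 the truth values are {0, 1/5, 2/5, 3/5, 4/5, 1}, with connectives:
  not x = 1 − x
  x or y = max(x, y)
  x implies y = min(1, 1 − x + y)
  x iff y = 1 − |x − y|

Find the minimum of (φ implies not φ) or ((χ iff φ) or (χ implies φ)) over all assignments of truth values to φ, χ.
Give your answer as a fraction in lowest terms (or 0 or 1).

Take φ = 3/5, χ = 4/5:
not φ = not 3/5 = 2/5
φ implies not φ = 3/5 implies 2/5 = 4/5
χ iff φ = 4/5 iff 3/5 = 4/5
χ implies φ = 4/5 implies 3/5 = 4/5
(χ iff φ) or (χ implies φ) = 4/5 or 4/5 = 4/5
(φ implies not φ) or ((χ iff φ) or (χ implies φ)) = 4/5 or 4/5 = 4/5
No assignment yields a value below 4/5, so this is the minimum.

4/5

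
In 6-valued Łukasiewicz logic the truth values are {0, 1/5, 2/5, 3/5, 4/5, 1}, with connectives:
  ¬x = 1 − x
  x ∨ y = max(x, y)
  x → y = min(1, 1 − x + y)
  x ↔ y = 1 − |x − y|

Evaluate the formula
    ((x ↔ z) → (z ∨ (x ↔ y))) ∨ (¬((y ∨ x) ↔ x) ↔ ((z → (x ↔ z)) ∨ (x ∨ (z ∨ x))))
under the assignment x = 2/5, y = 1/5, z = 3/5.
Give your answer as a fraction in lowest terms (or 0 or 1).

x ↔ z = 2/5 ↔ 3/5 = 4/5
x ↔ y = 2/5 ↔ 1/5 = 4/5
z ∨ (x ↔ y) = 3/5 ∨ 4/5 = 4/5
(x ↔ z) → (z ∨ (x ↔ y)) = 4/5 → 4/5 = 1
y ∨ x = 1/5 ∨ 2/5 = 2/5
(y ∨ x) ↔ x = 2/5 ↔ 2/5 = 1
¬((y ∨ x) ↔ x) = ¬1 = 0
x ↔ z = 2/5 ↔ 3/5 = 4/5
z → (x ↔ z) = 3/5 → 4/5 = 1
z ∨ x = 3/5 ∨ 2/5 = 3/5
x ∨ (z ∨ x) = 2/5 ∨ 3/5 = 3/5
(z → (x ↔ z)) ∨ (x ∨ (z ∨ x)) = 1 ∨ 3/5 = 1
¬((y ∨ x) ↔ x) ↔ ((z → (x ↔ z)) ∨ (x ∨ (z ∨ x))) = 0 ↔ 1 = 0
((x ↔ z) → (z ∨ (x ↔ y))) ∨ (¬((y ∨ x) ↔ x) ↔ ((z → (x ↔ z)) ∨ (x ∨ (z ∨ x)))) = 1 ∨ 0 = 1

1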